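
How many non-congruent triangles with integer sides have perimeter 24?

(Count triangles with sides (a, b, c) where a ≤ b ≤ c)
Let a ≤ b ≤ c with a + b + c = 24. The only binding inequality is a + b > c, i.e. 24 − c > c, so c < 24/2; and c ≥ 24/3 since c is the largest side.
So 8 ≤ c ≤ 11. For each c, b runs from ⌈(24 − c)/2⌉ up to c (then a = 24 − b − c satisfies 1 ≤ a ≤ b automatically), giving c − ⌈(24 − c)/2⌉ + 1 choices.
Summing over c: 1 + 2 + 4 + 5 = 12
Check (closed form: nearest integer to p²/48 for even p, (p+3)²/48 for odd p): 24²/48 = 576/48 ≈ 12.00 → 12

12 triangles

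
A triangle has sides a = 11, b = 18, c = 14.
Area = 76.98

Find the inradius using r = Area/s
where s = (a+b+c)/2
s = (11 + 18 + 14)/2 = 43/2 = 21.5
r = Area/s = 76.98/21.5 ≈ 3.58047

r = 3.58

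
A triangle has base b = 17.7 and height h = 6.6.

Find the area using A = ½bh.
A = ½·b·h = ½·17.7·6.6 = ½·116.82 = 58.41

Area = 58.41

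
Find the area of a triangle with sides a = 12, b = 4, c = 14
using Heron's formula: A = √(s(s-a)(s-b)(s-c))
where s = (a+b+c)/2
s = (12 + 4 + 14)/2 = 30/2 = 15
s − a = 3, s − b = 11, s − c = 1
s(s−a)(s−b)(s−c) = 15·3·11·1 = 495
Area = √495 ≈ 22.2486

s = 15.0, Area = 22.25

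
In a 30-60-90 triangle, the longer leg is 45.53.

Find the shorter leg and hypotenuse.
In a 30-60-90 triangle the sides are in ratio 1 : √3 : 2, so short leg = long leg/√3 and hypotenuse = 2·(short leg).
Short leg = 45.53/√3 ≈ 45.53/1.73205 ≈ 26.2868
Hypotenuse = 2·26.2868 ≈ 52.5735

Short leg = 26.29, Hypotenuse = 52.57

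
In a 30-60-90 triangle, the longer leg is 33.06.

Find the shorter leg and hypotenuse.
In a 30-60-90 triangle the sides are in ratio 1 : √3 : 2, so short leg = long leg/√3 and hypotenuse = 2·(short leg).
Short leg = 33.06/√3 ≈ 33.06/1.73205 ≈ 19.0872
Hypotenuse = 2·19.0872 ≈ 38.1744

Short leg = 19.09, Hypotenuse = 38.17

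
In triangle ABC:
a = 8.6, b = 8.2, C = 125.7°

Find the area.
Two sides and the included angle (SAS): A = ½·a·b·sin(C) = ½·8.6·8.2·sin(125.7°)
sin(125.7°) ≈ 0.812084
A ≈ ½·70.52·0.812084 = 35.26·0.812084 ≈ 28.6341

Area = 28.63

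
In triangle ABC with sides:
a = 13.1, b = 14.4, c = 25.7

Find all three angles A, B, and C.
Law of cosines for each angle (a² = 171.61, b² = 207.36, c² = 660.49):
cos(A) = (b² + c² − a²)/(2bc) = (207.36 + 660.49 − 171.61)/(2·14.4·25.7) = 696.24/740.16 ≈ 0.940661  ⇒  A ≈ 19.8371°
cos(B) = (a² + c² − b²)/(2ac) = (171.61 + 660.49 − 207.36)/(2·13.1·25.7) = 624.74/673.34 ≈ 0.927822  ⇒  B ≈ 21.9021°
cos(C) = (a² + b² − c²)/(2ab) = (171.61 + 207.36 − 660.49)/(2·13.1·14.4) = -281.52/377.28 ≈ -0.746183  ⇒  C ≈ 138.261°
Check: A + B + C ≈ 180°

A = 19.84°, B = 21.9°, C = 138.3°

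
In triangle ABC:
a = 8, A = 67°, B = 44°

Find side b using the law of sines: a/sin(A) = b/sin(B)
a/sin(A) = b/sin(B)  ⇒  b = a·sin(B)/sin(A) = 8·sin(44°)/sin(67°)
sin(44°) ≈ 0.694658, sin(67°) ≈ 0.920505
b ≈ 8·0.694658/0.920505 ≈ 5.55727/0.920505 ≈ 6.03719

b = 6.037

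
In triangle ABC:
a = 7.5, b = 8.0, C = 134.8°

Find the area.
Two sides and the included angle (SAS): A = ½·a·b·sin(C) = ½·7.5·8.0·sin(134.8°)
sin(134.8°) ≈ 0.709571
A ≈ ½·60·0.709571 = 30·0.709571 ≈ 21.2871

Area = 21.29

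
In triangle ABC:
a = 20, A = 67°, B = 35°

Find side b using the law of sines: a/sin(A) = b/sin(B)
a/sin(A) = b/sin(B)  ⇒  b = a·sin(B)/sin(A) = 20·sin(35°)/sin(67°)
sin(35°) ≈ 0.573576, sin(67°) ≈ 0.920505
b ≈ 20·0.573576/0.920505 ≈ 11.4715/0.920505 ≈ 12.4622

b = 12.46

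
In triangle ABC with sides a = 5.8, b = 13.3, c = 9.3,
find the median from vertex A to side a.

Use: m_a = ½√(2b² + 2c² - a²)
m_a = ½√(2·13.3² + 2·9.3² − 5.8²) = ½√(2·176.89 + 2·86.49 − 33.64) = ½√(353.78 + 172.98 − 33.64) = ½√493.12
√493.12 ≈ 22.2063, so m_a ≈ 11.1032

m_a = 11.1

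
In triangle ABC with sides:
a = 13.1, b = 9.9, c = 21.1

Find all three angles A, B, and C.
Law of cosines for each angle (a² = 171.61, b² = 98.01, c² = 445.21):
cos(A) = (b² + c² − a²)/(2bc) = (98.01 + 445.21 − 171.61)/(2·9.9·21.1) = 371.61/417.78 ≈ 0.889487  ⇒  A ≈ 27.1911°
cos(B) = (a² + c² − b²)/(2ac) = (171.61 + 445.21 − 98.01)/(2·13.1·21.1) = 518.81/552.82 ≈ 0.938479  ⇒  B ≈ 20.2023°
cos(C) = (a² + b² − c²)/(2ab) = (171.61 + 98.01 − 445.21)/(2·13.1·9.9) = -175.59/259.38 ≈ -0.67696  ⇒  C ≈ 132.607°
Check: A + B + C ≈ 180°

A = 27.19°, B = 20.2°, C = 132.6°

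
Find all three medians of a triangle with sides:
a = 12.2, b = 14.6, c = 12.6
Median formula: m_a = ½√(2b² + 2c² − a²) (and cyclically). a² = 148.84, b² = 213.16, c² = 158.76.
m_a = ½√(2·213.16 + 2·158.76 − 148.84) = ½√595 ≈ ½·24.3926 ≈ 12.1963
m_b = ½√(2·148.84 + 2·158.76 − 213.16) = ½√402.04 ≈ ½·20.0509 ≈ 10.0255
m_c = ½√(2·148.84 + 2·213.16 − 158.76) = ½√565.24 ≈ ½·23.7748 ≈ 11.8874

m_a = 12.2, m_b = 10.03, m_c = 11.89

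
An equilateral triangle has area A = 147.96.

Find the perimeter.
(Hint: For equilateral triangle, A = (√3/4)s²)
A = (√3/4)s²  ⇒  s² = 4A/√3 = 4·147.96/√3 = 591.84/1.73205 ≈ 341.699
s ≈ √341.699 ≈ 18.4851
Perimeter = 3s ≈ 3·18.4851 ≈ 55.4553

Perimeter = 55.46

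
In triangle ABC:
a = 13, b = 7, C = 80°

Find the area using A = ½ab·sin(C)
A = ½·a·b·sin(C) = ½·13·7·sin(80°)
sin(80°) ≈ 0.984808
A ≈ ½·91·0.984808 = 45.5·0.984808 ≈ 44.8088

Area = 44.81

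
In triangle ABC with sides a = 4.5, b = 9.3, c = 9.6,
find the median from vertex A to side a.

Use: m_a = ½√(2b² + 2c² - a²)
m_a = ½√(2·9.3² + 2·9.6² − 4.5²) = ½√(2·86.49 + 2·92.16 − 20.25) = ½√(172.98 + 184.32 − 20.25) = ½√337.05
√337.05 ≈ 18.3589, so m_a ≈ 9.17946

m_a = 9.179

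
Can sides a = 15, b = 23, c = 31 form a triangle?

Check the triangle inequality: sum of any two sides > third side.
a + b vs c: 15 + 23 = 38 > 31  ✓
a + c vs b: 15 + 31 = 46 > 23  ✓
b + c vs a: 23 + 31 = 54 > 15  ✓

Yes, triangle inequality satisfied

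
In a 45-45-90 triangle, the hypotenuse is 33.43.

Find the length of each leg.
In a 45-45-90 triangle hypotenuse = leg·√2, so leg = hypotenuse/√2.
Leg = 33.43/√2 ≈ 33.43/1.41421 ≈ 23.6386

Each leg = 23.64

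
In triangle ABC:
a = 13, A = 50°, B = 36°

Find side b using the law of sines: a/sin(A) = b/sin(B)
a/sin(A) = b/sin(B)  ⇒  b = a·sin(B)/sin(A) = 13·sin(36°)/sin(50°)
sin(36°) ≈ 0.587785, sin(50°) ≈ 0.766044
b ≈ 13·0.587785/0.766044 ≈ 7.64121/0.766044 ≈ 9.97489

b = 9.975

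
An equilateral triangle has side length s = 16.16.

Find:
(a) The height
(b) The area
(a) The height splits the triangle into two 30-60-90 halves: h = s·√3/2 = 16.16·1.73205/2 ≈ 27.9899/2 ≈ 13.995
(b) Area = (√3/4)·s² = (√3/4)·16.16² = (√3/4)·261.1456 ≈ 0.433013·261.1456 ≈ 113.079

Height = 13.99, Area = 113.1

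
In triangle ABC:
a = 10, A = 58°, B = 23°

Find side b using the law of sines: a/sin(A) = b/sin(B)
a/sin(A) = b/sin(B)  ⇒  b = a·sin(B)/sin(A) = 10·sin(23°)/sin(58°)
sin(23°) ≈ 0.390731, sin(58°) ≈ 0.848048
b ≈ 10·0.390731/0.848048 ≈ 3.90731/0.848048 ≈ 4.60742

b = 4.607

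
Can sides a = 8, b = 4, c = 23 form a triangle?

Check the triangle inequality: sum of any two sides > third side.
a + b vs c: 8 + 4 = 12 ≤ 23  ✗
a + c vs b: 8 + 23 = 31 > 4  ✓
b + c vs a: 4 + 23 = 27 > 8  ✓

No: 8 + 4 = 12 is not > 23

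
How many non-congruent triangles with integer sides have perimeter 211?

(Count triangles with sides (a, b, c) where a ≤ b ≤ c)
Let a ≤ b ≤ c with a + b + c = 211. The only binding inequality is a + b > c, i.e. 211 − c > c, so c < 211/2; and c ≥ 211/3 since c is the largest side.
So 71 ≤ c ≤ 105. For each c, b runs from ⌈(211 − c)/2⌉ up to c (then a = 211 − b − c satisfies 1 ≤ a ≤ b automatically), giving c − ⌈(211 − c)/2⌉ + 1 choices.
Summing over c: 2 + 3 + 5 + 6 + … + 51 + 53  (35 terms, c = 71, …, 105) = 954
Check (closed form: nearest integer to p²/48 for even p, (p+3)²/48 for odd p): (211+3)²/48 = 214²/48 = 45796/48 ≈ 954.08 → 954

954 triangles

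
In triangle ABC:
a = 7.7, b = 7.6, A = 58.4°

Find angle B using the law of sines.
a/sin(A) = b/sin(B)  ⇒  sin(B) = b·sin(A)/a = 7.6·sin(58.4°)/7.7
sin(58.4°) ≈ 0.851727
sin(B) ≈ 7.6·0.851727/7.7 ≈ 6.47312/7.7 ≈ 0.840666
B = arcsin(0.840666) ≈ 57.2105°
(Since b ≤ a we need B ≤ A, so the obtuse alternative 180° − 57.2105° ≈ 122.79° is rejected.)

B = 57.21°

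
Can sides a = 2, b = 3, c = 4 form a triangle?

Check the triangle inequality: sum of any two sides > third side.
a + b vs c: 2 + 3 = 5 > 4  ✓
a + c vs b: 2 + 4 = 6 > 3  ✓
b + c vs a: 3 + 4 = 7 > 2  ✓

Yes, triangle inequality satisfied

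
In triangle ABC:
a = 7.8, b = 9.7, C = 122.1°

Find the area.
Two sides and the included angle (SAS): A = ½·a·b·sin(C) = ½·7.8·9.7·sin(122.1°)
sin(122.1°) ≈ 0.847122
A ≈ ½·75.66·0.847122 = 37.83·0.847122 ≈ 32.0466

Area = 32.05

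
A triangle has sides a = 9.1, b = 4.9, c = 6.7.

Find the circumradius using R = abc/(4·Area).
First find the area with Heron's formula.
s = (9.1 + 4.9 + 6.7)/2 = 10.35
Area = √(s(s−a)(s−b)(s−c)) = √(10.35·1.25·5.45·3.65) ≈ √257.359 ≈ 16.0424
abc = 9.1·4.9·6.7 = 298.753
R = abc/(4·Area) ≈ 298.753/(4·16.0424) = 298.753/64.1697 ≈ 4.65567

R = 4.656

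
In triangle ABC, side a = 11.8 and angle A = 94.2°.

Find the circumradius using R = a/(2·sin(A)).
R = a/(2·sin(A)) = 11.8/(2·sin(94.2°))
sin(94.2°) ≈ 0.997314
R ≈ 11.8/(2·0.997314) = 11.8/1.99463 ≈ 5.91589

R = 5.916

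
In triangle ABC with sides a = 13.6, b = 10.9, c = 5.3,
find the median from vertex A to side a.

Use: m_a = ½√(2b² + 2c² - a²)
m_a = ½√(2·10.9² + 2·5.3² − 13.6²) = ½√(2·118.81 + 2·28.09 − 184.96) = ½√(237.62 + 56.18 − 184.96) = ½√108.84
√108.84 ≈ 10.4326, so m_a ≈ 5.21632

m_a = 5.216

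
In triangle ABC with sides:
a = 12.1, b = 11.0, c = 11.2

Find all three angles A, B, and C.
Law of cosines for each angle (a² = 146.41, b² = 121, c² = 125.44):
cos(A) = (b² + c² − a²)/(2bc) = (121 + 125.44 − 146.41)/(2·11.0·11.2) = 100.03/246.4 ≈ 0.405966  ⇒  A ≈ 66.0483°
cos(B) = (a² + c² − b²)/(2ac) = (146.41 + 125.44 − 121)/(2·12.1·11.2) = 150.85/271.04 ≈ 0.55656  ⇒  B ≈ 56.1818°
cos(C) = (a² + b² − c²)/(2ab) = (146.41 + 121 − 125.44)/(2·12.1·11.0) = 141.97/266.2 ≈ 0.533321  ⇒  C ≈ 57.7699°
Check: A + B + C ≈ 180°

A = 66.05°, B = 56.18°, C = 57.77°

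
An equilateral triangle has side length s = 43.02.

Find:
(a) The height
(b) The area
(a) The height splits the triangle into two 30-60-90 halves: h = s·√3/2 = 43.02·1.73205/2 ≈ 74.5128/2 ≈ 37.2564
(b) Area = (√3/4)·s² = (√3/4)·43.02² = (√3/4)·1850.7204 ≈ 0.433013·1850.7204 ≈ 801.385

Height = 37.26, Area = 801.4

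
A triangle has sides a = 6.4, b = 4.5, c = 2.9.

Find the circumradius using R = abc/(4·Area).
First find the area with Heron's formula.
s = (6.4 + 4.5 + 2.9)/2 = 6.9
Area = √(s(s−a)(s−b)(s−c)) = √(6.9·0.5·2.4·4) ≈ √33.12 ≈ 5.755
abc = 6.4·4.5·2.9 = 83.52
R = abc/(4·Area) ≈ 83.52/(4·5.755) = 83.52/23.02 ≈ 3.62815

R = 3.628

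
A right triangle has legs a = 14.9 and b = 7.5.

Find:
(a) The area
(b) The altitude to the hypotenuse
(a) The legs are perpendicular, so Area = ½·a·b = ½·14.9·7.5 = ½·111.75 = 55.875
(b) Hypotenuse c = √(a² + b²) = √(222.01 + 56.25) = √278.26 ≈ 16.6811
    Area = ½·c·h_c  ⇒  h_c = 2·Area/c = 111.75/16.6811 ≈ 6.69919

Area = 55.875, h_c = 6.699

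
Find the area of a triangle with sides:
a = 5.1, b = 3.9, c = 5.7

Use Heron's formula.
s = (5.1 + 3.9 + 5.7)/2 = 14.7/2 = 7.35
s − a = 2.25, s − b = 3.45, s − c = 1.65
s(s−a)(s−b)(s−c) = 7.35·2.25·3.45·1.65 ≈ 94.1397
Area = √94.1397 ≈ 9.70256

Area = 9.703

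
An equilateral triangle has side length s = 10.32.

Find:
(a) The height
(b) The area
(a) The height splits the triangle into two 30-60-90 halves: h = s·√3/2 = 10.32·1.73205/2 ≈ 17.8748/2 ≈ 8.93738
(b) Area = (√3/4)·s² = (√3/4)·10.32² = (√3/4)·106.5024 ≈ 0.433013·106.5024 ≈ 46.1169

Height = 8.937, Area = 46.12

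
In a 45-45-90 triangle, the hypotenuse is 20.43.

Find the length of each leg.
In a 45-45-90 triangle hypotenuse = leg·√2, so leg = hypotenuse/√2.
Leg = 20.43/√2 ≈ 20.43/1.41421 ≈ 14.4462

Each leg = 14.45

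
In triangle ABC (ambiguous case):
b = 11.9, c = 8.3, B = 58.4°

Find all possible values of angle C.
b/sin(B) = c/sin(C)  ⇒  sin(C) = c·sin(B)/b = 8.3·sin(58.4°)/11.9
sin(58.4°) ≈ 0.851727
sin(C) ≈ 8.3·0.851727/11.9 ≈ 7.06933/11.9 ≈ 0.594062
Candidate 1: C₁ = arcsin(0.594062) ≈ 36.4458°  →  A = 180° − 58.4° − 36.4458° ≈ 85.1542° > 0, valid
Candidate 2: C₂ = 180° − C₁ ≈ 143.554°  →  A = 180° − 58.4° − 143.554° ≈ -21.9542° ≤ 0, not a valid triangle

C = 36.45° (one solution)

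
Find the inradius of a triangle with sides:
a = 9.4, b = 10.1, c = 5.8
r = Area/s where s is the semi-perimeter.
s = (9.4 + 10.1 + 5.8)/2 = 25.3/2 = 12.65
Area = √(s(s−a)(s−b)(s−c)) = √(12.65·3.25·2.55·6.85) ≈ √718.133 ≈ 26.798
r ≈ 26.798/12.65 ≈ 2.11842

r = 2.118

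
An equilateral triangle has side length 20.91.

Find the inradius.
r = Area/s with s the semi-perimeter.
Area = (√3/4)·20.91² = (√3/4)·437.2281 ≈ 0.433013·437.2281 ≈ 189.325
s = 3·20.91/2 = 31.365
r ≈ 189.325/31.365 ≈ 6.0362
(Equivalently r = side/(2√3) = 20.91/3.4641 ≈ 6.0362.)

r = 6.036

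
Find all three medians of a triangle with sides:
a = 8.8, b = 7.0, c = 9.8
Median formula: m_a = ½√(2b² + 2c² − a²) (and cyclically). a² = 77.44, b² = 49, c² = 96.04.
m_a = ½√(2·49 + 2·96.04 − 77.44) = ½√212.64 ≈ ½·14.5822 ≈ 7.29109
m_b = ½√(2·77.44 + 2·96.04 − 49) = ½√297.96 ≈ ½·17.2615 ≈ 8.63076
m_c = ½√(2·77.44 + 2·49 − 96.04) = ½√156.84 ≈ ½·12.5236 ≈ 6.26179

m_a = 7.291, m_b = 8.631, m_c = 6.262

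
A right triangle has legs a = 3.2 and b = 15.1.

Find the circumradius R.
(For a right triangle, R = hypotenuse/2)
Hypotenuse c = √(a² + b²) = √(10.24 + 228.01) = √238.25 ≈ 15.4353
R = c/2 ≈ 15.4353/2 ≈ 7.71767

R = 7.718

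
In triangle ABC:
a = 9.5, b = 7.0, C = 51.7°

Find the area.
Two sides and the included angle (SAS): A = ½·a·b·sin(C) = ½·9.5·7.0·sin(51.7°)
sin(51.7°) ≈ 0.784776
A ≈ ½·66.5·0.784776 = 33.25·0.784776 ≈ 26.0938

Area = 26.09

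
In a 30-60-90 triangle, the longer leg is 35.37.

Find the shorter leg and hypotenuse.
In a 30-60-90 triangle the sides are in ratio 1 : √3 : 2, so short leg = long leg/√3 and hypotenuse = 2·(short leg).
Short leg = 35.37/√3 ≈ 35.37/1.73205 ≈ 20.4209
Hypotenuse = 2·20.4209 ≈ 40.8418

Short leg = 20.42, Hypotenuse = 40.84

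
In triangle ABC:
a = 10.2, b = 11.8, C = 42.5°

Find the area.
Two sides and the included angle (SAS): A = ½·a·b·sin(C) = ½·10.2·11.8·sin(42.5°)
sin(42.5°) ≈ 0.67559
A ≈ ½·120.36·0.67559 = 60.18·0.67559 ≈ 40.657

Area = 40.66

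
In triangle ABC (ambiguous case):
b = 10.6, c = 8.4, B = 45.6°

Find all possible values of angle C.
b/sin(B) = c/sin(C)  ⇒  sin(C) = c·sin(B)/b = 8.4·sin(45.6°)/10.6
sin(45.6°) ≈ 0.714473
sin(C) ≈ 8.4·0.714473/10.6 ≈ 6.00157/10.6 ≈ 0.566186
Candidate 1: C₁ = arcsin(0.566186) ≈ 34.4847°  →  A = 180° − 45.6° − 34.4847° ≈ 99.9153° > 0, valid
Candidate 2: C₂ = 180° − C₁ ≈ 145.515°  →  A = 180° − 45.6° − 145.515° ≈ -11.1153° ≤ 0, not a valid triangle

C = 34.48° (one solution)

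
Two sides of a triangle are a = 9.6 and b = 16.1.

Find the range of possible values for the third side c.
Triangle inequality: |a − b| < c < a + b
|a − b| = |9.6 − 16.1| = 6.5
a + b = 9.6 + 16.1 = 25.7

6.5 < c < 25.7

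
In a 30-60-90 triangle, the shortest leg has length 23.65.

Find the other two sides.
In a 30-60-90 triangle the sides are in ratio 1 : √3 : 2 (short leg : long leg : hypotenuse).
Long leg = 23.65·√3 ≈ 23.65·1.73205 ≈ 40.963
Hypotenuse = 2·23.65 = 47.3

Long leg = 23.65√3 = 40.96, Hypotenuse = 47.3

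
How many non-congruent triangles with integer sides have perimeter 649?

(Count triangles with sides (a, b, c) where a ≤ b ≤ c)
Let a ≤ b ≤ c with a + b + c = 649. The only binding inequality is a + b > c, i.e. 649 − c > c, so c < 649/2; and c ≥ 649/3 since c is the largest side.
So 217 ≤ c ≤ 324. For each c, b runs from ⌈(649 − c)/2⌉ up to c (then a = 649 − b − c satisfies 1 ≤ a ≤ b automatically), giving c − ⌈(649 − c)/2⌉ + 1 choices.
Summing over c: 2 + 3 + 5 + 6 + … + 161 + 162  (108 terms, c = 217, …, 324) = 8856
Check (closed form: nearest integer to p²/48 for even p, (p+3)²/48 for odd p): (649+3)²/48 = 652²/48 = 425104/48 ≈ 8856.33 → 8856

8856 triangles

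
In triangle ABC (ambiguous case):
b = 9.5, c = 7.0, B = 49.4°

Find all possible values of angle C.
b/sin(B) = c/sin(C)  ⇒  sin(C) = c·sin(B)/b = 7.0·sin(49.4°)/9.5
sin(49.4°) ≈ 0.759271
sin(C) ≈ 7.0·0.759271/9.5 ≈ 5.3149/9.5 ≈ 0.559463
Candidate 1: C₁ = arcsin(0.559463) ≈ 34.0187°  →  A = 180° − 49.4° − 34.0187° ≈ 96.5813° > 0, valid
Candidate 2: C₂ = 180° − C₁ ≈ 145.981°  →  A = 180° − 49.4° − 145.981° ≈ -15.3813° ≤ 0, not a valid triangle

C = 34.02° (one solution)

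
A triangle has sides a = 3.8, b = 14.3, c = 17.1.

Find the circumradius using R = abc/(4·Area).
First find the area with Heron's formula.
s = (3.8 + 14.3 + 17.1)/2 = 17.6
Area = √(s(s−a)(s−b)(s−c)) = √(17.6·13.8·3.3·0.5) ≈ √400.752 ≈ 20.0188
abc = 3.8·14.3·17.1 = 929.214
R = abc/(4·Area) ≈ 929.214/(4·20.0188) = 929.214/80.0752 ≈ 11.6043

R = 11.6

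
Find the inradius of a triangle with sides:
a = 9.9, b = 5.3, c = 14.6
r = Area/s where s is the semi-perimeter.
s = (9.9 + 5.3 + 14.6)/2 = 29.8/2 = 14.9
Area = √(s(s−a)(s−b)(s−c)) = √(14.9·5·9.6·0.3) ≈ √214.56 ≈ 14.6479
r ≈ 14.6479/14.9 ≈ 0.983078

r = 0.9831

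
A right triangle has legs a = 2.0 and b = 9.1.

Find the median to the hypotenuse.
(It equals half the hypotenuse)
Hypotenuse c = √(a² + b²) = √(4 + 82.81) = √86.81 ≈ 9.31719
Median to hypotenuse = c/2 ≈ 9.31719/2 ≈ 4.65859

Median = 4.659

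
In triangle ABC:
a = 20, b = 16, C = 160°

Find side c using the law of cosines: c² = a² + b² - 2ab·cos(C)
c² = 20² + 16² − 2·20·16·cos(160°)
cos(160°) ≈ -0.939693
c² ≈ 400 + 256 − 640·(-0.939693) ≈ 656 + 601.403 ≈ 1257.4
c ≈ √1257.4 ≈ 35.4599

c = 35.46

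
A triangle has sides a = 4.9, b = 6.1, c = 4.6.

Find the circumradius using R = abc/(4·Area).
First find the area with Heron's formula.
s = (4.9 + 6.1 + 4.6)/2 = 7.8
Area = √(s(s−a)(s−b)(s−c)) = √(7.8·2.9·1.7·3.2) ≈ √123.053 ≈ 11.0929
abc = 4.9·6.1·4.6 = 137.494
R = abc/(4·Area) ≈ 137.494/(4·11.0929) = 137.494/44.3717 ≈ 3.09869

R = 3.099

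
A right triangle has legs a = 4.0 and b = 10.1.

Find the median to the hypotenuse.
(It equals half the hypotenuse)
Hypotenuse c = √(a² + b²) = √(16 + 102.01) = √118.01 ≈ 10.8632
Median to hypotenuse = c/2 ≈ 10.8632/2 ≈ 5.43162

Median = 5.432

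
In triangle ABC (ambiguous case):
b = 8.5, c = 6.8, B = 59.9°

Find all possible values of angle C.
b/sin(B) = c/sin(C)  ⇒  sin(C) = c·sin(B)/b = 6.8·sin(59.9°)/8.5
sin(59.9°) ≈ 0.865151
sin(C) ≈ 6.8·0.865151/8.5 ≈ 5.88303/8.5 ≈ 0.692121
Candidate 1: C₁ = arcsin(0.692121) ≈ 43.7983°  →  A = 180° − 59.9° − 43.7983° ≈ 76.3017° > 0, valid
Candidate 2: C₂ = 180° − C₁ ≈ 136.202°  →  A = 180° − 59.9° − 136.202° ≈ -16.1017° ≤ 0, not a valid triangle

C = 43.8° (one solution)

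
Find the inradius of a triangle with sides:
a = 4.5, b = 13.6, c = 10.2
r = Area/s where s is the semi-perimeter.
s = (4.5 + 13.6 + 10.2)/2 = 28.3/2 = 14.15
Area = √(s(s−a)(s−b)(s−c)) = √(14.15·9.65·0.55·3.95) ≈ √296.649 ≈ 17.2235
r ≈ 17.2235/14.15 ≈ 1.21721

r = 1.217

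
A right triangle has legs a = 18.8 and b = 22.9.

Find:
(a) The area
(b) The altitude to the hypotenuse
(a) The legs are perpendicular, so Area = ½·a·b = ½·18.8·22.9 = ½·430.52 = 215.26
(b) Hypotenuse c = √(a² + b²) = √(353.44 + 524.41) = √877.85 ≈ 29.6285
    Area = ½·c·h_c  ⇒  h_c = 2·Area/c = 430.52/29.6285 ≈ 14.5306

Area = 215.26, h_c = 14.53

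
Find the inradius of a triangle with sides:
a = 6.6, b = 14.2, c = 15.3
r = Area/s where s is the semi-perimeter.
s = (6.6 + 14.2 + 15.3)/2 = 36.1/2 = 18.05
Area = √(s(s−a)(s−b)(s−c)) = √(18.05·11.45·3.85·2.75) ≈ √2188.15 ≈ 46.7776
r ≈ 46.7776/18.05 ≈ 2.59156

r = 2.592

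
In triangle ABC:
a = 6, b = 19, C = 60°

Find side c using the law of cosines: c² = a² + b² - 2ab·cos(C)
c² = 6² + 19² − 2·6·19·cos(60°)
cos(60°) ≈ 0.5
c² ≈ 36 + 361 − 228·(0.5) ≈ 397 − 114 ≈ 283
c ≈ √283 ≈ 16.8226

c = 16.82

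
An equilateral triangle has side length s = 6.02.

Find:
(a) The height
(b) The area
(a) The height splits the triangle into two 30-60-90 halves: h = s·√3/2 = 6.02·1.73205/2 ≈ 10.4269/2 ≈ 5.21347
(b) Area = (√3/4)·s² = (√3/4)·6.02² = (√3/4)·36.2404 ≈ 0.433013·36.2404 ≈ 15.6926

Height = 5.213, Area = 15.69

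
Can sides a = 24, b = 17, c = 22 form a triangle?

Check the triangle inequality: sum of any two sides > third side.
a + b vs c: 24 + 17 = 41 > 22  ✓
a + c vs b: 24 + 22 = 46 > 17  ✓
b + c vs a: 17 + 22 = 39 > 24  ✓

Yes, triangle inequality satisfied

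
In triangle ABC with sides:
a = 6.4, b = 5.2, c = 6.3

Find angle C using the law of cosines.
c² = a² + b² − 2ab·cos(C)  ⇒  cos(C) = (a² + b² − c²)/(2ab)
cos(C) = (6.4² + 5.2² − 6.3²)/(2·6.4·5.2) = (40.96 + 27.04 − 39.69)/66.56 = 28.31/66.56 ≈ 0.425331
C = arccos(0.425331) ≈ 64.8284°

C = 64.83°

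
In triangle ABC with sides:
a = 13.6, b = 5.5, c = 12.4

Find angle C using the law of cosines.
c² = a² + b² − 2ab·cos(C)  ⇒  cos(C) = (a² + b² − c²)/(2ab)
cos(C) = (13.6² + 5.5² − 12.4²)/(2·13.6·5.5) = (184.96 + 30.25 − 153.76)/149.6 = 61.45/149.6 ≈ 0.410762
C = arccos(0.410762) ≈ 65.7473°

C = 65.75°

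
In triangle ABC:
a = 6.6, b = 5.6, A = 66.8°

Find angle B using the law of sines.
a/sin(A) = b/sin(B)  ⇒  sin(B) = b·sin(A)/a = 5.6·sin(66.8°)/6.6
sin(66.8°) ≈ 0.919135
sin(B) ≈ 5.6·0.919135/6.6 ≈ 5.14716/6.6 ≈ 0.779872
B = arcsin(0.779872) ≈ 51.2489°
(Since b ≤ a we need B ≤ A, so the obtuse alternative 180° − 51.2489° ≈ 128.751° is rejected.)

B = 51.25°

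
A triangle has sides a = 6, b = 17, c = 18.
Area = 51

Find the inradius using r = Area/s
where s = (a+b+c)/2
s = (6 + 17 + 18)/2 = 41/2 = 20.5
r = Area/s = 51/20.5 ≈ 2.4878

r = 2.488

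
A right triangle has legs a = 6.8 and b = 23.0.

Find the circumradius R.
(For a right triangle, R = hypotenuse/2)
Hypotenuse c = √(a² + b²) = √(46.24 + 529) = √575.24 ≈ 23.9842
R = c/2 ≈ 23.9842/2 ≈ 11.9921

R = 11.99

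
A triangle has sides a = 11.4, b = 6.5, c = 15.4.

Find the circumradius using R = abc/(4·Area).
First find the area with Heron's formula.
s = (11.4 + 6.5 + 15.4)/2 = 16.65
Area = √(s(s−a)(s−b)(s−c)) = √(16.65·5.25·10.15·1.25) ≈ √1109.05 ≈ 33.3023
abc = 11.4·6.5·15.4 = 1141.14
R = abc/(4·Area) ≈ 1141.14/(4·33.3023) = 1141.14/133.209 ≈ 8.56651

R = 8.567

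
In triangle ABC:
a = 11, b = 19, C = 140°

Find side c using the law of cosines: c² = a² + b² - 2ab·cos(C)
c² = 11² + 19² − 2·11·19·cos(140°)
cos(140°) ≈ -0.766044
c² ≈ 121 + 361 − 418·(-0.766044) ≈ 482 + 320.207 ≈ 802.207
c ≈ √802.207 ≈ 28.3233

c = 28.32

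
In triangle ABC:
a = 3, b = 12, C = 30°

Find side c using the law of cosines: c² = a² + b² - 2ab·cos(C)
c² = 3² + 12² − 2·3·12·cos(30°)
cos(30°) ≈ 0.866025
c² ≈ 9 + 144 − 72·(0.866025) ≈ 153 − 62.3538 ≈ 90.6462
c ≈ √90.6462 ≈ 9.52083

c = 9.521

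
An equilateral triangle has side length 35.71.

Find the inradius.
r = Area/s with s the semi-perimeter.
Area = (√3/4)·35.71² = (√3/4)·1275.2041 ≈ 0.433013·1275.2041 ≈ 552.18
s = 3·35.71/2 = 53.565
r ≈ 552.18/53.565 ≈ 10.3086
(Equivalently r = side/(2√3) = 35.71/3.4641 ≈ 10.3086.)

r = 10.31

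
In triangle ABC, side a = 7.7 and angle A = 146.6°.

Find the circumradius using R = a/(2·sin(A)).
R = a/(2·sin(A)) = 7.7/(2·sin(146.6°))
sin(146.6°) ≈ 0.550481
R ≈ 7.7/(2·0.550481) = 7.7/1.10096 ≈ 6.99389

R = 6.994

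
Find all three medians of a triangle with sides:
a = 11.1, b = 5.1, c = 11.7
Median formula: m_a = ½√(2b² + 2c² − a²) (and cyclically). a² = 123.21, b² = 26.01, c² = 136.89.
m_a = ½√(2·26.01 + 2·136.89 − 123.21) = ½√202.59 ≈ ½·14.2334 ≈ 7.11671
m_b = ½√(2·123.21 + 2·136.89 − 26.01) = ½√494.19 ≈ ½·22.2304 ≈ 11.1152
m_c = ½√(2·123.21 + 2·26.01 − 136.89) = ½√161.55 ≈ ½·12.7102 ≈ 6.35512

m_a = 7.117, m_b = 11.12, m_c = 6.355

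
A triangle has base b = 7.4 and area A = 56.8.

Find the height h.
A = ½·b·h  ⇒  h = 2A/b = 2·56.8/7.4 = 113.6/7.4 ≈ 15.3514

h = 15.35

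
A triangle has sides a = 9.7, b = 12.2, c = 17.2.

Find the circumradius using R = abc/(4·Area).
First find the area with Heron's formula.
s = (9.7 + 12.2 + 17.2)/2 = 19.55
Area = √(s(s−a)(s−b)(s−c)) = √(19.55·9.85·7.35·2.35) ≈ √3326.12 ≈ 57.6725
abc = 9.7·12.2·17.2 = 2035.448
R = abc/(4·Area) ≈ 2035.448/(4·57.6725) = 2035.448/230.69 ≈ 8.8233

R = 8.823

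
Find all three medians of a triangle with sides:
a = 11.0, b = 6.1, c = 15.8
Median formula: m_a = ½√(2b² + 2c² − a²) (and cyclically). a² = 121, b² = 37.21, c² = 249.64.
m_a = ½√(2·37.21 + 2·249.64 − 121) = ½√452.7 ≈ ½·21.2767 ≈ 10.6384
m_b = ½√(2·121 + 2·249.64 − 37.21) = ½√704.07 ≈ ½·26.5343 ≈ 13.2672
m_c = ½√(2·121 + 2·37.21 − 249.64) = ½√66.78 ≈ ½·8.1719 ≈ 4.08595

m_a = 10.64, m_b = 13.27, m_c = 4.086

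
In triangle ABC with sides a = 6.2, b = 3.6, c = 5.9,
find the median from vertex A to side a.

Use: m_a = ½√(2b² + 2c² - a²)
m_a = ½√(2·3.6² + 2·5.9² − 6.2²) = ½√(2·12.96 + 2·34.81 − 38.44) = ½√(25.92 + 69.62 − 38.44) = ½√57.1
√57.1 ≈ 7.55645, so m_a ≈ 3.77823

m_a = 3.778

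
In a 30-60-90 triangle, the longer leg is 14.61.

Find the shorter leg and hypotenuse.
In a 30-60-90 triangle the sides are in ratio 1 : √3 : 2, so short leg = long leg/√3 and hypotenuse = 2·(short leg).
Short leg = 14.61/√3 ≈ 14.61/1.73205 ≈ 8.43509
Hypotenuse = 2·8.43509 ≈ 16.8702

Short leg = 8.435, Hypotenuse = 16.87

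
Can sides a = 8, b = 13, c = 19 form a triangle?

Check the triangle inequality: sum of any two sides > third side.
a + b vs c: 8 + 13 = 21 > 19  ✓
a + c vs b: 8 + 19 = 27 > 13  ✓
b + c vs a: 13 + 19 = 32 > 8  ✓

Yes, triangle inequality satisfied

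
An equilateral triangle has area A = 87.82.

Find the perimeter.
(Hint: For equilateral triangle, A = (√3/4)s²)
A = (√3/4)s²  ⇒  s² = 4A/√3 = 4·87.82/√3 = 351.28/1.73205 ≈ 202.812
s ≈ √202.812 ≈ 14.2412
Perimeter = 3s ≈ 3·14.2412 ≈ 42.7236

Perimeter = 42.72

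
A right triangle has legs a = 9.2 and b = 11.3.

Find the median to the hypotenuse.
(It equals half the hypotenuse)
Hypotenuse c = √(a² + b²) = √(84.64 + 127.69) = √212.33 ≈ 14.5715
Median to hypotenuse = c/2 ≈ 14.5715/2 ≈ 7.28577

Median = 7.286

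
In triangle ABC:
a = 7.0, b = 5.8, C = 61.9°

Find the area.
Two sides and the included angle (SAS): A = ½·a·b·sin(C) = ½·7.0·5.8·sin(61.9°)
sin(61.9°) ≈ 0.882127
A ≈ ½·40.6·0.882127 = 20.3·0.882127 ≈ 17.9072

Area = 17.91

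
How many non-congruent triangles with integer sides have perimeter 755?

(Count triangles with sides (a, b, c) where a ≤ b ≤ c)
Let a ≤ b ≤ c with a + b + c = 755. The only binding inequality is a + b > c, i.e. 755 − c > c, so c < 755/2; and c ≥ 755/3 since c is the largest side.
So 252 ≤ c ≤ 377. For each c, b runs from ⌈(755 − c)/2⌉ up to c (then a = 755 − b − c satisfies 1 ≤ a ≤ b automatically), giving c − ⌈(755 − c)/2⌉ + 1 choices.
Summing over c: 1 + 3 + 4 + 6 + … + 187 + 189  (126 terms, c = 252, …, 377) = 11970
Check (closed form: nearest integer to p²/48 for even p, (p+3)²/48 for odd p): (755+3)²/48 = 758²/48 = 574564/48 ≈ 11970.08 → 11970

11970 triangles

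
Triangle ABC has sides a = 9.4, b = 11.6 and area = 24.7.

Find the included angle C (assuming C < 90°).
Area = ½·a·b·sin(C)  ⇒  sin(C) = 2·Area/(a·b) = 2·24.7/(9.4·11.6) = 49.4/109.04 ≈ 0.453045
C = arcsin(0.453045) ≈ 26.9392° (taking the acute solution since C < 90°)

C = 26.94°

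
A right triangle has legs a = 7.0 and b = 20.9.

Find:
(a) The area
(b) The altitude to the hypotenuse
(a) The legs are perpendicular, so Area = ½·a·b = ½·7.0·20.9 = ½·146.3 = 73.15
(b) Hypotenuse c = √(a² + b²) = √(49 + 436.81) = √485.81 ≈ 22.0411
    Area = ½·c·h_c  ⇒  h_c = 2·Area/c = 146.3/22.0411 ≈ 6.6376

Area = 73.15, h_c = 6.638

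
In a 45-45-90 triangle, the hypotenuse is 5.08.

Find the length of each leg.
In a 45-45-90 triangle hypotenuse = leg·√2, so leg = hypotenuse/√2.
Leg = 5.08/√2 ≈ 5.08/1.41421 ≈ 3.5921

Each leg = 3.592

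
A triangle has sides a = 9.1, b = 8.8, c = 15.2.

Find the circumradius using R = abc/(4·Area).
First find the area with Heron's formula.
s = (9.1 + 8.8 + 15.2)/2 = 16.55
Area = √(s(s−a)(s−b)(s−c)) = √(16.55·7.45·7.75·1.35) ≈ √1290 ≈ 35.9166
abc = 9.1·8.8·15.2 = 1217.216
R = abc/(4·Area) ≈ 1217.216/(4·35.9166) = 1217.216/143.666 ≈ 8.47252

R = 8.473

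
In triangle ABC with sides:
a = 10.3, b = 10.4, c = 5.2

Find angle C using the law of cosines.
c² = a² + b² − 2ab·cos(C)  ⇒  cos(C) = (a² + b² − c²)/(2ab)
cos(C) = (10.3² + 10.4² − 5.2²)/(2·10.3·10.4) = (106.09 + 108.16 − 27.04)/214.24 = 187.21/214.24 ≈ 0.873833
C = arccos(0.873833) ≈ 29.0928°

C = 29.09°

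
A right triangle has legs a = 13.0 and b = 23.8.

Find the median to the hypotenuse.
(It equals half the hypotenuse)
Hypotenuse c = √(a² + b²) = √(169 + 566.44) = √735.44 ≈ 27.119
Median to hypotenuse = c/2 ≈ 27.119/2 ≈ 13.5595

Median = 13.56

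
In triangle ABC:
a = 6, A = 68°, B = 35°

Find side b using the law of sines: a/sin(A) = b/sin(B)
a/sin(A) = b/sin(B)  ⇒  b = a·sin(B)/sin(A) = 6·sin(35°)/sin(68°)
sin(35°) ≈ 0.573576, sin(68°) ≈ 0.927184
b ≈ 6·0.573576/0.927184 ≈ 3.44146/0.927184 ≈ 3.71173

b = 3.712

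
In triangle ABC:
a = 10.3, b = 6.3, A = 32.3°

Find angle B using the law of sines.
a/sin(A) = b/sin(B)  ⇒  sin(B) = b·sin(A)/a = 6.3·sin(32.3°)/10.3
sin(32.3°) ≈ 0.534352
sin(B) ≈ 6.3·0.534352/10.3 ≈ 3.36642/10.3 ≈ 0.326837
B = arcsin(0.326837) ≈ 19.0769°
(Since b ≤ a we need B ≤ A, so the obtuse alternative 180° − 19.0769° ≈ 160.923° is rejected.)

B = 19.08°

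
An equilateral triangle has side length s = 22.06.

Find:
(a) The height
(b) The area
(a) The height splits the triangle into two 30-60-90 halves: h = s·√3/2 = 22.06·1.73205/2 ≈ 38.209/2 ≈ 19.1045
(b) Area = (√3/4)·s² = (√3/4)·22.06² = (√3/4)·486.6436 ≈ 0.433013·486.6436 ≈ 210.723

Height = 19.1, Area = 210.7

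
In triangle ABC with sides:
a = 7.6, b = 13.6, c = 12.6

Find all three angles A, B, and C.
Law of cosines for each angle (a² = 57.76, b² = 184.96, c² = 158.76):
cos(A) = (b² + c² − a²)/(2bc) = (184.96 + 158.76 − 57.76)/(2·13.6·12.6) = 285.96/342.72 ≈ 0.834384  ⇒  A ≈ 33.4483°
cos(B) = (a² + c² − b²)/(2ac) = (57.76 + 158.76 − 184.96)/(2·7.6·12.6) = 31.56/191.52 ≈ 0.164787  ⇒  B ≈ 80.5151°
cos(C) = (a² + b² − c²)/(2ab) = (57.76 + 184.96 − 158.76)/(2·7.6·13.6) = 83.96/206.72 ≈ 0.406153  ⇒  C ≈ 66.0366°
Check: A + B + C ≈ 180°

A = 33.45°, B = 80.52°, C = 66.04°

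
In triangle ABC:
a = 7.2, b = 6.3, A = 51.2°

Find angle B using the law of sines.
a/sin(A) = b/sin(B)  ⇒  sin(B) = b·sin(A)/a = 6.3·sin(51.2°)/7.2
sin(51.2°) ≈ 0.779338
sin(B) ≈ 6.3·0.779338/7.2 ≈ 4.90983/7.2 ≈ 0.681921
B = arcsin(0.681921) ≈ 42.9939°
(Since b ≤ a we need B ≤ A, so the obtuse alternative 180° − 42.9939° ≈ 137.006° is rejected.)

B = 42.99°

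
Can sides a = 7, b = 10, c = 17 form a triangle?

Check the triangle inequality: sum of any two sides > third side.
a + b vs c: 7 + 10 = 17 ≤ 17  ✗
a + c vs b: 7 + 17 = 24 > 10  ✓
b + c vs a: 10 + 17 = 27 > 7  ✓

No: 7 + 10 = 17 is not > 17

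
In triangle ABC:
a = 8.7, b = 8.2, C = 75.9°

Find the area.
Two sides and the included angle (SAS): A = ½·a·b·sin(C) = ½·8.7·8.2·sin(75.9°)
sin(75.9°) ≈ 0.969872
A ≈ ½·71.34·0.969872 = 35.67·0.969872 ≈ 34.5953

Area = 34.6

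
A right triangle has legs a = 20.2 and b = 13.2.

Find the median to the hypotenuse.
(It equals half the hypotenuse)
Hypotenuse c = √(a² + b²) = √(408.04 + 174.24) = √582.28 ≈ 24.1305
Median to hypotenuse = c/2 ≈ 24.1305/2 ≈ 12.0652

Median = 12.07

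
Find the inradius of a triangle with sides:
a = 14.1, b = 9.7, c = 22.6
r = Area/s where s is the semi-perimeter.
s = (14.1 + 9.7 + 22.6)/2 = 46.4/2 = 23.2
Area = √(s(s−a)(s−b)(s−c)) = √(23.2·9.1·13.5·0.6) ≈ √1710.07 ≈ 41.353
r ≈ 41.353/23.2 ≈ 1.78246

r = 1.782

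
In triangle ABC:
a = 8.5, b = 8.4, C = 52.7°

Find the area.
Two sides and the included angle (SAS): A = ½·a·b·sin(C) = ½·8.5·8.4·sin(52.7°)
sin(52.7°) ≈ 0.795473
A ≈ ½·71.4·0.795473 = 35.7·0.795473 ≈ 28.3984

Area = 28.4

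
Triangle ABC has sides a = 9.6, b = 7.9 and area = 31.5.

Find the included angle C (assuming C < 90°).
Area = ½·a·b·sin(C)  ⇒  sin(C) = 2·Area/(a·b) = 2·31.5/(9.6·7.9) = 63/75.84 ≈ 0.830696
C = arcsin(0.830696) ≈ 56.1703° (taking the acute solution since C < 90°)

C = 56.17°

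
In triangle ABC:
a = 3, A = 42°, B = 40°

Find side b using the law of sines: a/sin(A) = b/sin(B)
a/sin(A) = b/sin(B)  ⇒  b = a·sin(B)/sin(A) = 3·sin(40°)/sin(42°)
sin(40°) ≈ 0.642788, sin(42°) ≈ 0.669131
b ≈ 3·0.642788/0.669131 ≈ 1.92836/0.669131 ≈ 2.88189

b = 2.882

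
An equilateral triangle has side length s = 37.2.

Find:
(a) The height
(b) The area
(a) The height splits the triangle into two 30-60-90 halves: h = s·√3/2 = 37.2·1.73205/2 ≈ 64.4323/2 ≈ 32.2161
(b) Area = (√3/4)·s² = (√3/4)·37.2² = (√3/4)·1383.84 ≈ 0.433013·1383.84 ≈ 599.22

Height = 32.22, Area = 599.2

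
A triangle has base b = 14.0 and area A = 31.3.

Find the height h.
A = ½·b·h  ⇒  h = 2A/b = 2·31.3/14.0 = 62.6/14.0 ≈ 4.47143

h = 4.471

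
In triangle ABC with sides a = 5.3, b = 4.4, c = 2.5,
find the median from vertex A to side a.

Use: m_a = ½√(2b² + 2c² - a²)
m_a = ½√(2·4.4² + 2·2.5² − 5.3²) = ½√(2·19.36 + 2·6.25 − 28.09) = ½√(38.72 + 12.5 − 28.09) = ½√23.13
√23.13 ≈ 4.80937, so m_a ≈ 2.40468

m_a = 2.405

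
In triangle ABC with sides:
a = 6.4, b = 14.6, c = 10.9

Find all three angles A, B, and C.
Law of cosines for each angle (a² = 40.96, b² = 213.16, c² = 118.81):
cos(A) = (b² + c² − a²)/(2bc) = (213.16 + 118.81 − 40.96)/(2·14.6·10.9) = 291.01/318.28 ≈ 0.914321  ⇒  A ≈ 23.8906°
cos(B) = (a² + c² − b²)/(2ac) = (40.96 + 118.81 − 213.16)/(2·6.4·10.9) = -53.39/139.52 ≈ -0.382669  ⇒  B ≈ 112.499°
cos(C) = (a² + b² − c²)/(2ab) = (40.96 + 213.16 − 118.81)/(2·6.4·14.6) = 135.31/186.88 ≈ 0.724048  ⇒  C ≈ 43.6103°
Check: A + B + C ≈ 180°

A = 23.89°, B = 112.5°, C = 43.61°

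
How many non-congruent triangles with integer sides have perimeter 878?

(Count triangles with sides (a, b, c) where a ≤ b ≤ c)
Let a ≤ b ≤ c with a + b + c = 878. The only binding inequality is a + b > c, i.e. 878 − c > c, so c < 878/2; and c ≥ 878/3 since c is the largest side.
So 293 ≤ c ≤ 438. For each c, b runs from ⌈(878 − c)/2⌉ up to c (then a = 878 − b − c satisfies 1 ≤ a ≤ b automatically), giving c − ⌈(878 − c)/2⌉ + 1 choices.
Summing over c: 1 + 3 + 4 + 6 + … + 217 + 219  (146 terms, c = 293, …, 438) = 16060
Check (closed form: nearest integer to p²/48 for even p, (p+3)²/48 for odd p): 878²/48 = 770884/48 ≈ 16060.08 → 16060

16060 triangles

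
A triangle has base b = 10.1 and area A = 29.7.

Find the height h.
A = ½·b·h  ⇒  h = 2A/b = 2·29.7/10.1 = 59.4/10.1 ≈ 5.88119

h = 5.881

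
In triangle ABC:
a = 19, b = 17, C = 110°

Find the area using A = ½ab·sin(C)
A = ½·a·b·sin(C) = ½·19·17·sin(110°)
sin(110°) ≈ 0.939693
A ≈ ½·323·0.939693 = 161.5·0.939693 ≈ 151.76

Area = 151.8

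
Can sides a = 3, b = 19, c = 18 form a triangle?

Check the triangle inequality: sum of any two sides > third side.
a + b vs c: 3 + 19 = 22 > 18  ✓
a + c vs b: 3 + 18 = 21 > 19  ✓
b + c vs a: 19 + 18 = 37 > 3  ✓

Yes, triangle inequality satisfied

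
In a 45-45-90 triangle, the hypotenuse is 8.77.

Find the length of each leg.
In a 45-45-90 triangle hypotenuse = leg·√2, so leg = hypotenuse/√2.
Leg = 8.77/√2 ≈ 8.77/1.41421 ≈ 6.20133

Each leg = 6.201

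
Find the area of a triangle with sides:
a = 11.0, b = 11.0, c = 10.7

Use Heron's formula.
s = (11.0 + 11.0 + 10.7)/2 = 32.7/2 = 16.35
s − a = 5.35, s − b = 5.35, s − c = 5.65
s(s−a)(s−b)(s−c) = 16.35·5.35·5.35·5.65 ≈ 2644.07
Area = √2644.07 ≈ 51.4206

Area = 51.42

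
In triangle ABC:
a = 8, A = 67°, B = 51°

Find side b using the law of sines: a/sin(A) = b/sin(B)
a/sin(A) = b/sin(B)  ⇒  b = a·sin(B)/sin(A) = 8·sin(51°)/sin(67°)
sin(51°) ≈ 0.777146, sin(67°) ≈ 0.920505
b ≈ 8·0.777146/0.920505 ≈ 6.21717/0.920505 ≈ 6.75408

b = 6.754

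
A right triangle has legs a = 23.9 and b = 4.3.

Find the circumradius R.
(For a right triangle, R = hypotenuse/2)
Hypotenuse c = √(a² + b²) = √(571.21 + 18.49) = √589.7 ≈ 24.2837
R = c/2 ≈ 24.2837/2 ≈ 12.1419

R = 12.14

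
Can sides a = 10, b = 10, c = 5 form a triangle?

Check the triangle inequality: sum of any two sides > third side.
a + b vs c: 10 + 10 = 20 > 5  ✓
a + c vs b: 10 + 5 = 15 > 10  ✓
b + c vs a: 10 + 5 = 15 > 10  ✓

Yes, triangle inequality satisfied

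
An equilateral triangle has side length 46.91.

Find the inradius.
r = Area/s with s the semi-perimeter.
Area = (√3/4)·46.91² = (√3/4)·2200.5481 ≈ 0.433013·2200.5481 ≈ 952.865
s = 3·46.91/2 = 70.365
r ≈ 952.865/70.365 ≈ 13.5418
(Equivalently r = side/(2√3) = 46.91/3.4641 ≈ 13.5418.)

r = 13.54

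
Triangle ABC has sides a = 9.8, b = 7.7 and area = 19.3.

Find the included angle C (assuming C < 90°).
Area = ½·a·b·sin(C)  ⇒  sin(C) = 2·Area/(a·b) = 2·19.3/(9.8·7.7) = 38.6/75.46 ≈ 0.511529
C = arcsin(0.511529) ≈ 30.7657° (taking the acute solution since C < 90°)

C = 30.77°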